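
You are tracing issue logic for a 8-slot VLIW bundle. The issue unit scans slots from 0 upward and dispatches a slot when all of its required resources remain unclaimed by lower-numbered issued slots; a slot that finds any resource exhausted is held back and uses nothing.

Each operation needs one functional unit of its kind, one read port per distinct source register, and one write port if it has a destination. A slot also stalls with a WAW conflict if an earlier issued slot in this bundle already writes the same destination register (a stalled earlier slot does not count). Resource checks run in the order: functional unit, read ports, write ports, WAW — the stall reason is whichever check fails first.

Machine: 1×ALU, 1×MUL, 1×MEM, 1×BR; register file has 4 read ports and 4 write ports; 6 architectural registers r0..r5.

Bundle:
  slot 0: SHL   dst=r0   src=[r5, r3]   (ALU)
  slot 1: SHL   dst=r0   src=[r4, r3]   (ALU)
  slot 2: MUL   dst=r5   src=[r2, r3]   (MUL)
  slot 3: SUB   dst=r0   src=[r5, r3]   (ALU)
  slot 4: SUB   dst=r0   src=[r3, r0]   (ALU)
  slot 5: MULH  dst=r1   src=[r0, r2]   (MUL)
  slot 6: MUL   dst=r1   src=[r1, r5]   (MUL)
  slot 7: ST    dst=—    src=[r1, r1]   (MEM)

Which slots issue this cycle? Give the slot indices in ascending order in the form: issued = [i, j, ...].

issued = [0, 2]

(0) want 1×ALU +2rd +1wr — yes → AL0|MU1|ME1|BR1|rd2|wr3
(1) want 1×ALU +2rd +1wr — FU → AL0|MU1|ME1|BR1|rd2|wr3
(2) want 1×MUL +2rd +1wr — yes → AL0|MU0|ME1|BR1|rd0|wr2
(3) want 1×ALU +2rd +1wr — FU → AL0|MU0|ME1|BR1|rd0|wr2
(4) want 1×ALU +2rd +1wr — FU → AL0|MU0|ME1|BR1|rd0|wr2
(5) want 1×MUL +2rd +1wr — FU → AL0|MU0|ME1|BR1|rd0|wr2
(6) want 1×MUL +2rd +1wr — FU → AL0|MU0|ME1|BR1|rd0|wr2
(7) want 1×MEM +1rd +0wr — RD_PORT → AL0|MU0|ME1|BR1|rd0|wr2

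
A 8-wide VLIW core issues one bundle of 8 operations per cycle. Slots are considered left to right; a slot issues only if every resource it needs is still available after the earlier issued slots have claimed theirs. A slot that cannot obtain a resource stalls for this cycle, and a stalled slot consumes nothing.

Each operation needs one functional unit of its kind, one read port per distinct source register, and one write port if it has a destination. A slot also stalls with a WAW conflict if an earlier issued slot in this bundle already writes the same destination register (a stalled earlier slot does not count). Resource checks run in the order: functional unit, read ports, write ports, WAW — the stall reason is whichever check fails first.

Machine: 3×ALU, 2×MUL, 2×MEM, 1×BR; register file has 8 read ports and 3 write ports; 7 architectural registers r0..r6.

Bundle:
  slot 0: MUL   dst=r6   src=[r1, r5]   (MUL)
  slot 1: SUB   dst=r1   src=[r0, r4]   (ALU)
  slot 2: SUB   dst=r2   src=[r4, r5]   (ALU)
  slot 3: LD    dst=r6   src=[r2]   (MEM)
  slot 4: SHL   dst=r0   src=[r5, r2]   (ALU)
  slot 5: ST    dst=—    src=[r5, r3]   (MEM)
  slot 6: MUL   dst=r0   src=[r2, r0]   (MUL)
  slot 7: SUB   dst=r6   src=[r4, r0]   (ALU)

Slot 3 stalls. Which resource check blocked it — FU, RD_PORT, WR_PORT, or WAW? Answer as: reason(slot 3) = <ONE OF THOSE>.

reason(slot 3) = WR_PORT

#0 MUL src=r1,r5 dispatched  <A:3 Mu:1 Ld:2 B:1 rd:6 wr:2>
#1 ALU src=r0,r4 dispatched  <A:2 Mu:1 Ld:2 B:1 rd:4 wr:1>
#2 ALU src=r4,r5 dispatched  <A:1 Mu:1 Ld:2 B:1 rd:2 wr:0>
#3 MEM src=r2 held:WR_PORT  <A:1 Mu:1 Ld:2 B:1 rd:2 wr:0>
#4 ALU src=r5,r2 held:WR_PORT  <A:1 Mu:1 Ld:2 B:1 rd:2 wr:0>
#5 MEM src=r5,r3 dispatched  <A:1 Mu:1 Ld:1 B:1 rd:0 wr:0>
#6 MUL src=r2,r0 held:RD_PORT  <A:1 Mu:1 Ld:1 B:1 rd:0 wr:0>
#7 ALU src=r4,r0 held:RD_PORT  <A:1 Mu:1 Ld:1 B:1 rd:0 wr:0>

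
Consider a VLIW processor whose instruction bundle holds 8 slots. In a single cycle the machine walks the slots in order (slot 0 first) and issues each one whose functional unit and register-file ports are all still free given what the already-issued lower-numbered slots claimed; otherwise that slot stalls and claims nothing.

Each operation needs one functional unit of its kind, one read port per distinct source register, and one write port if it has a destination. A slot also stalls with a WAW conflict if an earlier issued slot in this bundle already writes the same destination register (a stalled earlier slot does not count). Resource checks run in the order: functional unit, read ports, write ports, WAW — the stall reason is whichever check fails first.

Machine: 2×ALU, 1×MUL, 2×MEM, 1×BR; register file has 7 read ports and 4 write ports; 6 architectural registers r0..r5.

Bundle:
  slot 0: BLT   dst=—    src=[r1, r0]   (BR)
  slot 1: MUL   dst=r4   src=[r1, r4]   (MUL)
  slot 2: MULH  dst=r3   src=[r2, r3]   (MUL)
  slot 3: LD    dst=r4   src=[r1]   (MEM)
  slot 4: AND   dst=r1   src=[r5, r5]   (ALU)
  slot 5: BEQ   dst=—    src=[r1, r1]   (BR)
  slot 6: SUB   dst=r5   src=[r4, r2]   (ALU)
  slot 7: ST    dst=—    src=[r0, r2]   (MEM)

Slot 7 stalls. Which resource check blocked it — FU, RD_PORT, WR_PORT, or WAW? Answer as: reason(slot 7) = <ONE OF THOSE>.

  0. BR ⇒ go  {2A/1Mu/2Ld/0B | 5r 4w}
  1. MUL→r4 ⇒ go  {2A/0Mu/2Ld/0B | 3r 3w}
  2. MUL→r3 ⇒ no(FU)  {2A/0Mu/2Ld/0B | 3r 3w}
  3. MEM→r4 ⇒ no(WAW)  {2A/0Mu/2Ld/0B | 3r 3w}
  4. ALU→r1 ⇒ go  {1A/0Mu/2Ld/0B | 2r 2w}
  5. BR ⇒ no(FU)  {1A/0Mu/2Ld/0B | 2r 2w}
  6. ALU→r5 ⇒ go  {0A/0Mu/2Ld/0B | 0r 1w}
  7. MEM ⇒ no(RD_PORT)  {0A/0Mu/2Ld/0B | 0r 1w}

reason(slot 7) = RD_PORT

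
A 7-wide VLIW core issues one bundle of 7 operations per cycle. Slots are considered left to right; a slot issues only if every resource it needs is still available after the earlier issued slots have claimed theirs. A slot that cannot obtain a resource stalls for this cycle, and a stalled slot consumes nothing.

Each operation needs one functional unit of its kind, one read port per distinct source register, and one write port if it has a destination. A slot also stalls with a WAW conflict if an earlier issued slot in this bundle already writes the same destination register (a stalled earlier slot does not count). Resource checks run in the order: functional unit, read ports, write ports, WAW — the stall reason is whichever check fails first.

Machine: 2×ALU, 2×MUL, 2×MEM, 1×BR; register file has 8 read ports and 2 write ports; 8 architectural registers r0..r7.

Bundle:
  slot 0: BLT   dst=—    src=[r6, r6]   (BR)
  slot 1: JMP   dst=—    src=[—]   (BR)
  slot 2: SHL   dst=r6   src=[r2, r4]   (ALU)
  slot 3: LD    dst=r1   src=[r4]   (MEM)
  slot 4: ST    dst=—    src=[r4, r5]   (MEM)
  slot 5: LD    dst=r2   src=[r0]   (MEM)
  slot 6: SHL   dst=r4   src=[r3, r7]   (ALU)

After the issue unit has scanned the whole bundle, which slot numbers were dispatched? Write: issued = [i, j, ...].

#0 BR src=r6,r6 dispatched  <A:2 Mu:2 Ld:2 B:0 rd:7 wr:2>
#1 BR src=- held:FU  <A:2 Mu:2 Ld:2 B:0 rd:7 wr:2>
#2 ALU src=r2,r4 dispatched  <A:1 Mu:2 Ld:2 B:0 rd:5 wr:1>
#3 MEM src=r4 dispatched  <A:1 Mu:2 Ld:1 B:0 rd:4 wr:0>
#4 MEM src=r4,r5 dispatched  <A:1 Mu:2 Ld:0 B:0 rd:2 wr:0>
#5 MEM src=r0 held:FU  <A:1 Mu:2 Ld:0 B:0 rd:2 wr:0>
#6 ALU src=r3,r7 held:WR_PORT  <A:1 Mu:2 Ld:0 B:0 rd:2 wr:0>

issued = [0, 2, 3, 4]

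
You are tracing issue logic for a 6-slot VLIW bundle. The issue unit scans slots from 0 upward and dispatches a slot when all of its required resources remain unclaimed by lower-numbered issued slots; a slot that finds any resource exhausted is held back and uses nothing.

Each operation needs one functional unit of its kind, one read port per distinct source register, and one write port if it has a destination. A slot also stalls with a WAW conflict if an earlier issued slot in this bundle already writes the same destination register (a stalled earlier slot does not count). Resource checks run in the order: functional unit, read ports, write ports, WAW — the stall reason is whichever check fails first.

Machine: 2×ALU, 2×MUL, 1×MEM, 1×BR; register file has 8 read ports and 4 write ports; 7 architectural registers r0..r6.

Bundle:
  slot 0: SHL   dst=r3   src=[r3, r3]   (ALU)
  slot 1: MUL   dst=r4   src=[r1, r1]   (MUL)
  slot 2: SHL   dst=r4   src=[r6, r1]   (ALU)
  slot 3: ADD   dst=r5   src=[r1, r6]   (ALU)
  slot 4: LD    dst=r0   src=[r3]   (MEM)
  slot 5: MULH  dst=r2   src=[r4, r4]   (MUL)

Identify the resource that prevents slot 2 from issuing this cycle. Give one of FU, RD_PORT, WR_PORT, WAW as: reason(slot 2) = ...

[0] ALU needs rd=1 wr=1: ok; after: ALU=1 MUL=2 MEM=1 BR=1, R=7, W=3
[1] MUL needs rd=1 wr=1: ok; after: ALU=1 MUL=1 MEM=1 BR=1, R=6, W=2
[2] ALU needs rd=2 wr=1: WAW; after: ALU=1 MUL=1 MEM=1 BR=1, R=6, W=2
[3] ALU needs rd=2 wr=1: ok; after: ALU=0 MUL=1 MEM=1 BR=1, R=4, W=1
[4] MEM needs rd=1 wr=1: ok; after: ALU=0 MUL=1 MEM=0 BR=1, R=3, W=0
[5] MUL needs rd=1 wr=1: WR_PORT; after: ALU=0 MUL=1 MEM=0 BR=1, R=3, W=0

reason(slot 2) = WAW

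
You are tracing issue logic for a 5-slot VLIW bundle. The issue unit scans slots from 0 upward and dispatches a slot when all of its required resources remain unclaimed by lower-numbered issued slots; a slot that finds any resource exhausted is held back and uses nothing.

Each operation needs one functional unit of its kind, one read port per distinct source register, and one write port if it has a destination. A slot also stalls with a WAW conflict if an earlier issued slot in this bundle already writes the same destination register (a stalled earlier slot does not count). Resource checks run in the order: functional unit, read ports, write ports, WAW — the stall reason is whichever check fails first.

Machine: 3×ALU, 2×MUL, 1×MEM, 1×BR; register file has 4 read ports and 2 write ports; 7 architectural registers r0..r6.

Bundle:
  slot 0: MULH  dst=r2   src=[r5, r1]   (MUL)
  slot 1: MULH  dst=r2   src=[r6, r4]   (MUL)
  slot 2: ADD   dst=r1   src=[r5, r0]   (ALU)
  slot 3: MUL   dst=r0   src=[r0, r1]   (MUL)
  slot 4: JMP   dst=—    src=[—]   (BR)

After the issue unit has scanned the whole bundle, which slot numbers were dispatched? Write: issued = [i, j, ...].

(0) want 1×MUL +2rd +1wr — yes → AL3|MU1|ME1|BR1|rd2|wr1
(1) want 1×MUL +2rd +1wr — WAW → AL3|MU1|ME1|BR1|rd2|wr1
(2) want 1×ALU +2rd +1wr — yes → AL2|MU1|ME1|BR1|rd0|wr0
(3) want 1×MUL +2rd +1wr — RD_PORT → AL2|MU1|ME1|BR1|rd0|wr0
(4) want 1×BR +0rd +0wr — yes → AL2|MU1|ME1|BR0|rd0|wr0

issued = [0, 2, 4]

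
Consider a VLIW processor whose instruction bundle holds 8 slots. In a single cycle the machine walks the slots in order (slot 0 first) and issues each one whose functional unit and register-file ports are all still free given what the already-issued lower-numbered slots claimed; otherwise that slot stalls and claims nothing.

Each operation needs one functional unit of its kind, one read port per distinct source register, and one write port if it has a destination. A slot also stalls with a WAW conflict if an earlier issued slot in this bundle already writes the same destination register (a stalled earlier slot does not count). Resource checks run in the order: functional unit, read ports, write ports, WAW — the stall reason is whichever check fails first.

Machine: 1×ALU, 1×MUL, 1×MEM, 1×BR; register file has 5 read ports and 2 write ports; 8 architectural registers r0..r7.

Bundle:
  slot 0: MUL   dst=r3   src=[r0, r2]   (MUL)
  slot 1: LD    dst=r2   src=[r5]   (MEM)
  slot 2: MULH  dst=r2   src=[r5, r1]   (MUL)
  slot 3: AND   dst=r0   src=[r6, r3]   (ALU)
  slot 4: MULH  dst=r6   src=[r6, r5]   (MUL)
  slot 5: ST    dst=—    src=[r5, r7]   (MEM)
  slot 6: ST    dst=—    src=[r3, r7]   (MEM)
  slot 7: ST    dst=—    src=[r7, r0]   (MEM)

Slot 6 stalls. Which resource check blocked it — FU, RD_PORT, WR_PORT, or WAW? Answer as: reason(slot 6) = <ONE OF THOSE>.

reason(slot 6) = FU

  0. MUL→r3 ⇒ go  {1A/0Mu/1Ld/1B | 3r 1w}
  1. MEM→r2 ⇒ go  {1A/0Mu/0Ld/1B | 2r 0w}
  2. MUL→r2 ⇒ no(FU)  {1A/0Mu/0Ld/1B | 2r 0w}
  3. ALU→r0 ⇒ no(WR_PORT)  {1A/0Mu/0Ld/1B | 2r 0w}
  4. MUL→r6 ⇒ no(FU)  {1A/0Mu/0Ld/1B | 2r 0w}
  5. MEM ⇒ no(FU)  {1A/0Mu/0Ld/1B | 2r 0w}
  6. MEM ⇒ no(FU)  {1A/0Mu/0Ld/1B | 2r 0w}
  7. MEM ⇒ no(FU)  {1A/0Mu/0Ld/1B | 2r 0w}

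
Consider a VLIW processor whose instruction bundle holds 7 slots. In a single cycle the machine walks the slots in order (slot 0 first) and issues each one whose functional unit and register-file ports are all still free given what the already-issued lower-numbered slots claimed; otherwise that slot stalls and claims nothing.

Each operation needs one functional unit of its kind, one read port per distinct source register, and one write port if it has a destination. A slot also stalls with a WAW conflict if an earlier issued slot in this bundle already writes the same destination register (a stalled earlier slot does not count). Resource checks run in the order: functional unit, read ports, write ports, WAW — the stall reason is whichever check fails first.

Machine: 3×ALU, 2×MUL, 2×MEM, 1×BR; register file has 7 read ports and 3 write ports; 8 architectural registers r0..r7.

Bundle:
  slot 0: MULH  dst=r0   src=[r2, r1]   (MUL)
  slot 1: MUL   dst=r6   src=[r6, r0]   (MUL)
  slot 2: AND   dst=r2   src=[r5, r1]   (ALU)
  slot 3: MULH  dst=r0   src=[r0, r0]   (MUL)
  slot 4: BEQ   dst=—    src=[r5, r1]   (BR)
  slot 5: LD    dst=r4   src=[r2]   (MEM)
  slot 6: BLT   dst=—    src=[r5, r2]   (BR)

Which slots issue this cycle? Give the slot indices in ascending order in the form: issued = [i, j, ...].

#0 MUL src=r2,r1 dispatched  <A:3 Mu:1 Ld:2 B:1 rd:5 wr:2>
#1 MUL src=r6,r0 dispatched  <A:3 Mu:0 Ld:2 B:1 rd:3 wr:1>
#2 ALU src=r5,r1 dispatched  <A:2 Mu:0 Ld:2 B:1 rd:1 wr:0>
#3 MUL src=r0,r0 held:FU  <A:2 Mu:0 Ld:2 B:1 rd:1 wr:0>
#4 BR src=r5,r1 held:RD_PORT  <A:2 Mu:0 Ld:2 B:1 rd:1 wr:0>
#5 MEM src=r2 held:WR_PORT  <A:2 Mu:0 Ld:2 B:1 rd:1 wr:0>
#6 BR src=r5,r2 held:RD_PORT  <A:2 Mu:0 Ld:2 B:1 rd:1 wr:0>

issued = [0, 1, 2]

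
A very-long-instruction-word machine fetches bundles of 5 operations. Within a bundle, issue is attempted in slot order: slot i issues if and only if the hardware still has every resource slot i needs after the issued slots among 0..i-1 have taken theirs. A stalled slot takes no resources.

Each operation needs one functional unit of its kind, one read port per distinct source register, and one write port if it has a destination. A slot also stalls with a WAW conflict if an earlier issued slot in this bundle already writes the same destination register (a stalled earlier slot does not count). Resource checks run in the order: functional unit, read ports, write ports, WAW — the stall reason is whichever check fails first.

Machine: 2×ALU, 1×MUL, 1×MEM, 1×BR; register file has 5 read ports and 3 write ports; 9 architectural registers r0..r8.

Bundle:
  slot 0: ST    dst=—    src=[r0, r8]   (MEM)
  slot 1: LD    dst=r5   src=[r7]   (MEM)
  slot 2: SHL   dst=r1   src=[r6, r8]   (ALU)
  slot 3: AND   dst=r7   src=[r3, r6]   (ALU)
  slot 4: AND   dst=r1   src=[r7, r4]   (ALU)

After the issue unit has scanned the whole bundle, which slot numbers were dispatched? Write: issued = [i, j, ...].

(0) want 1×MEM +2rd +0wr — yes → AL2|MU1|ME0|BR1|rd3|wr3
(1) want 1×MEM +1rd +1wr — FU → AL2|MU1|ME0|BR1|rd3|wr3
(2) want 1×ALU +2rd +1wr — yes → AL1|MU1|ME0|BR1|rd1|wr2
(3) want 1×ALU +2rd +1wr — RD_PORT → AL1|MU1|ME0|BR1|rd1|wr2
(4) want 1×ALU +2rd +1wr — RD_PORT → AL1|MU1|ME0|BR1|rd1|wr2

issued = [0, 2]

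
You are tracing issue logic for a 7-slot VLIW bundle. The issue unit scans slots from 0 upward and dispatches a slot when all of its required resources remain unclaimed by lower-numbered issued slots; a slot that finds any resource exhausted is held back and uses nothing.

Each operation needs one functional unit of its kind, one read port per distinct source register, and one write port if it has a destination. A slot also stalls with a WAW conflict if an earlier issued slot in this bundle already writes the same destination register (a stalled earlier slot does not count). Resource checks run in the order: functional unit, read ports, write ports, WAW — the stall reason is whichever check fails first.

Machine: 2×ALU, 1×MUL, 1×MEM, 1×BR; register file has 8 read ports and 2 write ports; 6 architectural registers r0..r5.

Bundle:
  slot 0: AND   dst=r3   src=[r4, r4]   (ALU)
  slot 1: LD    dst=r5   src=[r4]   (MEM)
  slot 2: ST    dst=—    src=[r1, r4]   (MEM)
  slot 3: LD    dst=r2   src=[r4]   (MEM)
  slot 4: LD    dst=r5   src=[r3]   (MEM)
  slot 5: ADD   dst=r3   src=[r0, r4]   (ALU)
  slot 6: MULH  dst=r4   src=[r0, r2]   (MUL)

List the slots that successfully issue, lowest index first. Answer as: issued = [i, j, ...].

[0] ALU needs rd=1 wr=1: ok; after: ALU=1 MUL=1 MEM=1 BR=1, R=7, W=1
[1] MEM needs rd=1 wr=1: ok; after: ALU=1 MUL=1 MEM=0 BR=1, R=6, W=0
[2] MEM needs rd=2 wr=0: FU; after: ALU=1 MUL=1 MEM=0 BR=1, R=6, W=0
[3] MEM needs rd=1 wr=1: FU; after: ALU=1 MUL=1 MEM=0 BR=1, R=6, W=0
[4] MEM needs rd=1 wr=1: FU; after: ALU=1 MUL=1 MEM=0 BR=1, R=6, W=0
[5] ALU needs rd=2 wr=1: WR_PORT; after: ALU=1 MUL=1 MEM=0 BR=1, R=6, W=0
[6] MUL needs rd=2 wr=1: WR_PORT; after: ALU=1 MUL=1 MEM=0 BR=1, R=6, W=0

issued = [0, 1]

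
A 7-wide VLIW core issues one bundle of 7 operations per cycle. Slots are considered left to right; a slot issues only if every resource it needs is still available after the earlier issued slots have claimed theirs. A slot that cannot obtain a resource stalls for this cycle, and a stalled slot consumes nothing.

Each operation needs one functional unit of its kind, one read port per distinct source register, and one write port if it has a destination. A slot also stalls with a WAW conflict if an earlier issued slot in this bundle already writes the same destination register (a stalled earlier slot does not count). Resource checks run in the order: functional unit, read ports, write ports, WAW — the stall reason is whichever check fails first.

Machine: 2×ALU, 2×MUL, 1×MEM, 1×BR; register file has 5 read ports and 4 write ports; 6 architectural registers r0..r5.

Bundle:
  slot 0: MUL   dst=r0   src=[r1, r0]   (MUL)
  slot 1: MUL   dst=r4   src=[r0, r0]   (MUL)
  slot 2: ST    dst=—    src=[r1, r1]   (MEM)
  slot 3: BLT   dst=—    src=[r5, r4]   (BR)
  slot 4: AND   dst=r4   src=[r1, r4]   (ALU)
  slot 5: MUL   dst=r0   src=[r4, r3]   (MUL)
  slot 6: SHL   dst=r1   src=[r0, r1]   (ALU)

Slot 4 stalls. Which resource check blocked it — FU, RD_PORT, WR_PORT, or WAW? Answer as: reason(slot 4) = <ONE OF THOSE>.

reason(slot 4) = RD_PORT

#0 MUL src=r1,r0 dispatched  <A:2 Mu:1 Ld:1 B:1 rd:3 wr:3>
#1 MUL src=r0,r0 dispatched  <A:2 Mu:0 Ld:1 B:1 rd:2 wr:2>
#2 MEM src=r1,r1 dispatched  <A:2 Mu:0 Ld:0 B:1 rd:1 wr:2>
#3 BR src=r5,r4 held:RD_PORT  <A:2 Mu:0 Ld:0 B:1 rd:1 wr:2>
#4 ALU src=r1,r4 held:RD_PORT  <A:2 Mu:0 Ld:0 B:1 rd:1 wr:2>
#5 MUL src=r4,r3 held:FU  <A:2 Mu:0 Ld:0 B:1 rd:1 wr:2>
#6 ALU src=r0,r1 held:RD_PORT  <A:2 Mu:0 Ld:0 B:1 rd:1 wr:2>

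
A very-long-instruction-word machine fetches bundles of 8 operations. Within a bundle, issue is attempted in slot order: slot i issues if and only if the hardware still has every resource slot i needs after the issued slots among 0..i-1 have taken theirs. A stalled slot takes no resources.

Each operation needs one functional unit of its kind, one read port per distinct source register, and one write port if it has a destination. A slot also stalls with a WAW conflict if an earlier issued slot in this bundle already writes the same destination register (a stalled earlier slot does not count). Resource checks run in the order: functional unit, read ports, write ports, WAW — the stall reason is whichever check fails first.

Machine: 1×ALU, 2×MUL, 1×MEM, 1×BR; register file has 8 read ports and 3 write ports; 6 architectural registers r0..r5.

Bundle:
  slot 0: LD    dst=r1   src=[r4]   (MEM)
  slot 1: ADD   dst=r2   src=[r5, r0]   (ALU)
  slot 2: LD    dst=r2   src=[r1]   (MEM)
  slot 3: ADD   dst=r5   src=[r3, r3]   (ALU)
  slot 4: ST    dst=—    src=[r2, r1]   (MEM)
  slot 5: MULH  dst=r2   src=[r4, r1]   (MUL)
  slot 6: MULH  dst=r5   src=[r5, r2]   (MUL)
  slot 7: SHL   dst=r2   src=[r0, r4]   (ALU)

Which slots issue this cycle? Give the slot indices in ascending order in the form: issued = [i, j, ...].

issued = [0, 1, 6]

(0) want 1×MEM +1rd +1wr — yes → AL1|MU2|ME0|BR1|rd7|wr2
(1) want 1×ALU +2rd +1wr — yes → AL0|MU2|ME0|BR1|rd5|wr1
(2) want 1×MEM +1rd +1wr — FU → AL0|MU2|ME0|BR1|rd5|wr1
(3) want 1×ALU +1rd +1wr — FU → AL0|MU2|ME0|BR1|rd5|wr1
(4) want 1×MEM +2rd +0wr — FU → AL0|MU2|ME0|BR1|rd5|wr1
(5) want 1×MUL +2rd +1wr — WAW → AL0|MU2|ME0|BR1|rd5|wr1
(6) want 1×MUL +2rd +1wr — yes → AL0|MU1|ME0|BR1|rd3|wr0
(7) want 1×ALU +2rd +1wr — FU → AL0|MU1|ME0|BR1|rd3|wr0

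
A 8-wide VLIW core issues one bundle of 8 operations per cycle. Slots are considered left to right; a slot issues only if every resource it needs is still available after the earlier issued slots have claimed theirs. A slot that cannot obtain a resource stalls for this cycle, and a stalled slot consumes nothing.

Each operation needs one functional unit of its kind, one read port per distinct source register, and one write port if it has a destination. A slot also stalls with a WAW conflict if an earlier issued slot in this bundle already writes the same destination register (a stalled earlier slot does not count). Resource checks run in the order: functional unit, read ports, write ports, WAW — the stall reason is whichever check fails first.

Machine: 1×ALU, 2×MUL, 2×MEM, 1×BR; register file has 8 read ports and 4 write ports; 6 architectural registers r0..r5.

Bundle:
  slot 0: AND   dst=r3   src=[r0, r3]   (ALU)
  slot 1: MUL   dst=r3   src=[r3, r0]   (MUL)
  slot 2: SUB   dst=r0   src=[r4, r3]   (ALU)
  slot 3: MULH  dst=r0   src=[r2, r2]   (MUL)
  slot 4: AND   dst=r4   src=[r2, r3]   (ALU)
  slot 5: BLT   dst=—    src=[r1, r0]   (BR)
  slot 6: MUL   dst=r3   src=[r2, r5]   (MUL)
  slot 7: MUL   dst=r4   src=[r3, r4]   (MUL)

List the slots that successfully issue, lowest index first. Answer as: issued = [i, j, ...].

  0. ALU→r3 ⇒ go  {0A/2Mu/2Ld/1B | 6r 3w}
  1. MUL→r3 ⇒ no(WAW)  {0A/2Mu/2Ld/1B | 6r 3w}
  2. ALU→r0 ⇒ no(FU)  {0A/2Mu/2Ld/1B | 6r 3w}
  3. MUL→r0 ⇒ go  {0A/1Mu/2Ld/1B | 5r 2w}
  4. ALU→r4 ⇒ no(FU)  {0A/1Mu/2Ld/1B | 5r 2w}
  5. BR ⇒ go  {0A/1Mu/2Ld/0B | 3r 2w}
  6. MUL→r3 ⇒ no(WAW)  {0A/1Mu/2Ld/0B | 3r 2w}
  7. MUL→r4 ⇒ go  {0A/0Mu/2Ld/0B | 1r 1w}

issued = [0, 3, 5, 7]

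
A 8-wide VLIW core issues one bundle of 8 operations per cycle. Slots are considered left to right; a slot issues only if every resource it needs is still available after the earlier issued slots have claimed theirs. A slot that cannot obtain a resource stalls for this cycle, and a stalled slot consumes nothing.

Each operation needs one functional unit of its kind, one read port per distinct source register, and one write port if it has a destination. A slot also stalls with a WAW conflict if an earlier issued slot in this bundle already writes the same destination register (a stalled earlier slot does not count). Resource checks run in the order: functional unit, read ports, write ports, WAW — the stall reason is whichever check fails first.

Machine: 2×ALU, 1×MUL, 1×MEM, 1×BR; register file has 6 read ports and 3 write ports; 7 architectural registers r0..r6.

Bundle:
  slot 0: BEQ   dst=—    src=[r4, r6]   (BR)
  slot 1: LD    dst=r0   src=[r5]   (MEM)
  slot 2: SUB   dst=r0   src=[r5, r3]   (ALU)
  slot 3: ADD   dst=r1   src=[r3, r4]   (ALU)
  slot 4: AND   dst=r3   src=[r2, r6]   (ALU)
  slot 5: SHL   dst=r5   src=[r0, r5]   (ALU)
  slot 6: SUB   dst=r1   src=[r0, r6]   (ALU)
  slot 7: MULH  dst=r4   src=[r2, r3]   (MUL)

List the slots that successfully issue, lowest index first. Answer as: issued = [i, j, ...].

#0 BR src=r4,r6 dispatched  <A:2 Mu:1 Ld:1 B:0 rd:4 wr:3>
#1 MEM src=r5 dispatched  <A:2 Mu:1 Ld:0 B:0 rd:3 wr:2>
#2 ALU src=r5,r3 held:WAW  <A:2 Mu:1 Ld:0 B:0 rd:3 wr:2>
#3 ALU src=r3,r4 dispatched  <A:1 Mu:1 Ld:0 B:0 rd:1 wr:1>
#4 ALU src=r2,r6 held:RD_PORT  <A:1 Mu:1 Ld:0 B:0 rd:1 wr:1>
#5 ALU src=r0,r5 held:RD_PORT  <A:1 Mu:1 Ld:0 B:0 rd:1 wr:1>
#6 ALU src=r0,r6 held:RD_PORT  <A:1 Mu:1 Ld:0 B:0 rd:1 wr:1>
#7 MUL src=r2,r3 held:RD_PORT  <A:1 Mu:1 Ld:0 B:0 rd:1 wr:1>

issued = [0, 1, 3]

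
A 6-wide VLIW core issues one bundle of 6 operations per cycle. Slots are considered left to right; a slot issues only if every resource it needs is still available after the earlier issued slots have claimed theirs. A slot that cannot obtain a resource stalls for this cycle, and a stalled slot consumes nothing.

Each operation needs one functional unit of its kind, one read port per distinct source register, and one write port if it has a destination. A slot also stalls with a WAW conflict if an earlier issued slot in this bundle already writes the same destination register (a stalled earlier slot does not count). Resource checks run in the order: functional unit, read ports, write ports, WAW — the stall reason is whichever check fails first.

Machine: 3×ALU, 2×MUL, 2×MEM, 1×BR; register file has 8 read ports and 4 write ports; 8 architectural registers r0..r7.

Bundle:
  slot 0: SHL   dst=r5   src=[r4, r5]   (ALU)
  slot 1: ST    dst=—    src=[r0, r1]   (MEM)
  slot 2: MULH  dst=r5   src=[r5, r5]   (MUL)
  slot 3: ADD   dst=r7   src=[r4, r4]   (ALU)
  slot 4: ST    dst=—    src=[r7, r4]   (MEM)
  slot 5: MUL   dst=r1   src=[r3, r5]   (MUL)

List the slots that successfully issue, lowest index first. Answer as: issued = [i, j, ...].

#0 ALU src=r4,r5 dispatched  <A:2 Mu:2 Ld:2 B:1 rd:6 wr:3>
#1 MEM src=r0,r1 dispatched  <A:2 Mu:2 Ld:1 B:1 rd:4 wr:3>
#2 MUL src=r5,r5 held:WAW  <A:2 Mu:2 Ld:1 B:1 rd:4 wr:3>
#3 ALU src=r4,r4 dispatched  <A:1 Mu:2 Ld:1 B:1 rd:3 wr:2>
#4 MEM src=r7,r4 dispatched  <A:1 Mu:2 Ld:0 B:1 rd:1 wr:2>
#5 MUL src=r3,r5 held:RD_PORT  <A:1 Mu:2 Ld:0 B:1 rd:1 wr:2>

issued = [0, 1, 3, 4]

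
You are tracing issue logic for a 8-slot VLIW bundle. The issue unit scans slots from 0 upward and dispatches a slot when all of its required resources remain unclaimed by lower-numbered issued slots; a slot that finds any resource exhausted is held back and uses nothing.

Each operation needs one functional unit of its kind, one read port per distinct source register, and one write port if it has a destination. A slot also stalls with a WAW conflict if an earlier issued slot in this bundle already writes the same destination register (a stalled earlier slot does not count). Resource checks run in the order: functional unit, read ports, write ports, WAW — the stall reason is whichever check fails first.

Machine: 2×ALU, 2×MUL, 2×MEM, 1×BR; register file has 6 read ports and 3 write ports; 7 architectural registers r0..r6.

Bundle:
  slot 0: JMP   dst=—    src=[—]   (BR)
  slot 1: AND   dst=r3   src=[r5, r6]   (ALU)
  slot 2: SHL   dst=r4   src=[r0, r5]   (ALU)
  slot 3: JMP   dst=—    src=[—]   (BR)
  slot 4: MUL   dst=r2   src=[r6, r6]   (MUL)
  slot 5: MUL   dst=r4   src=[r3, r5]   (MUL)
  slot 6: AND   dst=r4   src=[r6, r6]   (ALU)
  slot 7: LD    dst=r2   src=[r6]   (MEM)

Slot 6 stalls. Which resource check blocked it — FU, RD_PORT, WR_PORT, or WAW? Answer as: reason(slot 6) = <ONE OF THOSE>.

reason(slot 6) = FU

#0 BR src=- dispatched  <A:2 Mu:2 Ld:2 B:0 rd:6 wr:3>
#1 ALU src=r5,r6 dispatched  <A:1 Mu:2 Ld:2 B:0 rd:4 wr:2>
#2 ALU src=r0,r5 dispatched  <A:0 Mu:2 Ld:2 B:0 rd:2 wr:1>
#3 BR src=- held:FU  <A:0 Mu:2 Ld:2 B:0 rd:2 wr:1>
#4 MUL src=r6,r6 dispatched  <A:0 Mu:1 Ld:2 B:0 rd:1 wr:0>
#5 MUL src=r3,r5 held:RD_PORT  <A:0 Mu:1 Ld:2 B:0 rd:1 wr:0>
#6 ALU src=r6,r6 held:FU  <A:0 Mu:1 Ld:2 B:0 rd:1 wr:0>
#7 MEM src=r6 held:WR_PORT  <A:0 Mu:1 Ld:2 B:0 rd:1 wr:0>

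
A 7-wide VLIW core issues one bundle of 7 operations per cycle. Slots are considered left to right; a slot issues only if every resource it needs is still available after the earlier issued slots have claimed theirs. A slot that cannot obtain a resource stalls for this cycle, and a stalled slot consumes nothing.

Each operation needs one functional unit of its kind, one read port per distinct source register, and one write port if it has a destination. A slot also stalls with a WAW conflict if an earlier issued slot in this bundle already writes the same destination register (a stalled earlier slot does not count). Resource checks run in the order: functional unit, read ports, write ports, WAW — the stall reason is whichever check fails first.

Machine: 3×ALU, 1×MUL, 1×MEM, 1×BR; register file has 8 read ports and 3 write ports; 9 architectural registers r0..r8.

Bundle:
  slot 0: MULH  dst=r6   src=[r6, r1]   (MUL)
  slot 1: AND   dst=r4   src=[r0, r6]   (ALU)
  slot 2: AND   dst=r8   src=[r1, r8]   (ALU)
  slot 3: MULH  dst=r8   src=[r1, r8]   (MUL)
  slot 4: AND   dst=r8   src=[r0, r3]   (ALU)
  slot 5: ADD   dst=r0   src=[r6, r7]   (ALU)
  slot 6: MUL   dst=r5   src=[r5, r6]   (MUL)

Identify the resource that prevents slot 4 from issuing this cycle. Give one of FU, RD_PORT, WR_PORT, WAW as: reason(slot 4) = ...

slot 0 (MUL): ISSUE — free A3,Mu0,Ld1,B1 rp6 wp2
slot 1 (ALU): ISSUE — free A2,Mu0,Ld1,B1 rp4 wp1
slot 2 (ALU): ISSUE — free A1,Mu0,Ld1,B1 rp2 wp0
slot 3 (MUL): stall FU — free A1,Mu0,Ld1,B1 rp2 wp0
slot 4 (ALU): stall WR_PORT — free A1,Mu0,Ld1,B1 rp2 wp0
slot 5 (ALU): stall WR_PORT — free A1,Mu0,Ld1,B1 rp2 wp0
slot 6 (MUL): stall FU — free A1,Mu0,Ld1,B1 rp2 wp0

reason(slot 4) = WR_PORT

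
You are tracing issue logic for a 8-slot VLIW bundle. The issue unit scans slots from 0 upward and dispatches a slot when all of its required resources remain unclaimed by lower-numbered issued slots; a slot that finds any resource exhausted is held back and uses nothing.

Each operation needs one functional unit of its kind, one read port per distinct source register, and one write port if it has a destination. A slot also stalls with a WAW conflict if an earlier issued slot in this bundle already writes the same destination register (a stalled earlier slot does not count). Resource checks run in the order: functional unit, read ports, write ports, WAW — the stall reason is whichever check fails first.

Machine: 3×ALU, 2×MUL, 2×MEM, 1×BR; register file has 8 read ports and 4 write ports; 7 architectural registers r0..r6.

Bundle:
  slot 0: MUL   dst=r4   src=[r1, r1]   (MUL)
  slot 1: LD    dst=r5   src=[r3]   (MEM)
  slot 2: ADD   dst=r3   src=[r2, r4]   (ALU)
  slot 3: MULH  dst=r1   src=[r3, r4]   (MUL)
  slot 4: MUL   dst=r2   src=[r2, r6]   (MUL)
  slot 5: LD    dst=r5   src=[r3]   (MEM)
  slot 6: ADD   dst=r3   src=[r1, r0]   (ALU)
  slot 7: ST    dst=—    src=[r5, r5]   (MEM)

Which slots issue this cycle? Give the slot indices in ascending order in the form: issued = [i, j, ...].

issued = [0, 1, 2, 3, 7]

slot 0 (MUL): ISSUE — free A3,Mu1,Ld2,B1 rp7 wp3
slot 1 (MEM): ISSUE — free A3,Mu1,Ld1,B1 rp6 wp2
slot 2 (ALU): ISSUE — free A2,Mu1,Ld1,B1 rp4 wp1
slot 3 (MUL): ISSUE — free A2,Mu0,Ld1,B1 rp2 wp0
slot 4 (MUL): stall FU — free A2,Mu0,Ld1,B1 rp2 wp0
slot 5 (MEM): stall WR_PORT — free A2,Mu0,Ld1,B1 rp2 wp0
slot 6 (ALU): stall WR_PORT — free A2,Mu0,Ld1,B1 rp2 wp0
slot 7 (MEM): ISSUE — free A2,Mu0,Ld0,B1 rp1 wp0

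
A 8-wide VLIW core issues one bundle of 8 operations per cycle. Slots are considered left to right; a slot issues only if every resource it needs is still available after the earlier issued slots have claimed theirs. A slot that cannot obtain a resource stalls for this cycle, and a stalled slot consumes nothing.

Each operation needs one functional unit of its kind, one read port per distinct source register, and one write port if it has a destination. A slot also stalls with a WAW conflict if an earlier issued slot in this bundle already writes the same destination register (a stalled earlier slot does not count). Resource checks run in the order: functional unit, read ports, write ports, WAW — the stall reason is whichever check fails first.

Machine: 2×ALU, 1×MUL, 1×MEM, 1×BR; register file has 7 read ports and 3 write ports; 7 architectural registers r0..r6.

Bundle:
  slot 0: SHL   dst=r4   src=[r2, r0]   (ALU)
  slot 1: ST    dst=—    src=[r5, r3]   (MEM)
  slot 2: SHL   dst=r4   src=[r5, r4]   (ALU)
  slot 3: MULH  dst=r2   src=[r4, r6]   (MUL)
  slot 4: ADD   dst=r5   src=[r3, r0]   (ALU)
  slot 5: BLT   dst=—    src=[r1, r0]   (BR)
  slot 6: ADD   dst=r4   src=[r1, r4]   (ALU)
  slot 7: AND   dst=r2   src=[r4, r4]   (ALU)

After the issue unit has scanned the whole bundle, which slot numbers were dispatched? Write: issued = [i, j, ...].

(0) want 1×ALU +2rd +1wr — yes → AL1|MU1|ME1|BR1|rd5|wr2
(1) want 1×MEM +2rd +0wr — yes → AL1|MU1|ME0|BR1|rd3|wr2
(2) want 1×ALU +2rd +1wr — WAW → AL1|MU1|ME0|BR1|rd3|wr2
(3) want 1×MUL +2rd +1wr — yes → AL1|MU0|ME0|BR1|rd1|wr1
(4) want 1×ALU +2rd +1wr — RD_PORT → AL1|MU0|ME0|BR1|rd1|wr1
(5) want 1×BR +2rd +0wr — RD_PORT → AL1|MU0|ME0|BR1|rd1|wr1
(6) want 1×ALU +2rd +1wr — RD_PORT → AL1|MU0|ME0|BR1|rd1|wr1
(7) want 1×ALU +1rd +1wr — WAW → AL1|MU0|ME0|BR1|rd1|wr1

issued = [0, 1, 3]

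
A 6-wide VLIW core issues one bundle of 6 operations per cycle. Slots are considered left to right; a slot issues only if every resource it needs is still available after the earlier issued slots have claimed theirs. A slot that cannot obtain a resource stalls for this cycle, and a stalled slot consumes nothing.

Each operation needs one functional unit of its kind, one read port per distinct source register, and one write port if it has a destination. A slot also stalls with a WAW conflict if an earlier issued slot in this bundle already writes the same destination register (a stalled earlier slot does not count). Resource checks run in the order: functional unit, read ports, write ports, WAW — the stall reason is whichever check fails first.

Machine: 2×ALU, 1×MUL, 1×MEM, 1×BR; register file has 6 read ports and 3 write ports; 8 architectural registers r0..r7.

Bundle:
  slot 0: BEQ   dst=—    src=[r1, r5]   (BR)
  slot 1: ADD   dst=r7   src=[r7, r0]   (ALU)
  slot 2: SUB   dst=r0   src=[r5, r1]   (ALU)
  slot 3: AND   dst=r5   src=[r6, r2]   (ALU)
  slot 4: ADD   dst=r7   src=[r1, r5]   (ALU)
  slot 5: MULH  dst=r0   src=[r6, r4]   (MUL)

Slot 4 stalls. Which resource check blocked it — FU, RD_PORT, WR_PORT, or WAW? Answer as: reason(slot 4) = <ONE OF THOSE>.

slot 0 (BR): ISSUE — free A2,Mu1,Ld1,B0 rp4 wp3
slot 1 (ALU): ISSUE — free A1,Mu1,Ld1,B0 rp2 wp2
slot 2 (ALU): ISSUE — free A0,Mu1,Ld1,B0 rp0 wp1
slot 3 (ALU): stall FU — free A0,Mu1,Ld1,B0 rp0 wp1
slot 4 (ALU): stall FU — free A0,Mu1,Ld1,B0 rp0 wp1
slot 5 (MUL): stall RD_PORT — free A0,Mu1,Ld1,B0 rp0 wp1

reason(slot 4) = FU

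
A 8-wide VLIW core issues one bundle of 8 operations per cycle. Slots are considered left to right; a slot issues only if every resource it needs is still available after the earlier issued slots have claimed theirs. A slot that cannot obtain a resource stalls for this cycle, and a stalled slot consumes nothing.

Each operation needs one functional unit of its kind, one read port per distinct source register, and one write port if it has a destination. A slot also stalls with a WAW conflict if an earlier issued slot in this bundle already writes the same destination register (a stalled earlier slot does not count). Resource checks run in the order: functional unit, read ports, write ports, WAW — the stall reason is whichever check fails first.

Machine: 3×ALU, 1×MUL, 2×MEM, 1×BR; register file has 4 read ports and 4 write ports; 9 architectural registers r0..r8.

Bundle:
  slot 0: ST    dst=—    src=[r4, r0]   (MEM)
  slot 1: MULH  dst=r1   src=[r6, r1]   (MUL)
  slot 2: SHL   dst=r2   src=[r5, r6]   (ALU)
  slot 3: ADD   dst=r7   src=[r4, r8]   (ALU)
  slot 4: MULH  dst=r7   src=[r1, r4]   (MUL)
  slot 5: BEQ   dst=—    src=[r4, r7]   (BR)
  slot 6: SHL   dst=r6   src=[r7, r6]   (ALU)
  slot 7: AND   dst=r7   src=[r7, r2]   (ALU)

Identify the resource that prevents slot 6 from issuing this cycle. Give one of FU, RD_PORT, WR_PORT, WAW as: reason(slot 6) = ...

[0] MEM needs rd=2 wr=0: ok; after: ALU=3 MUL=1 MEM=1 BR=1, R=2, W=4
[1] MUL needs rd=2 wr=1: ok; after: ALU=3 MUL=0 MEM=1 BR=1, R=0, W=3
[2] ALU needs rd=2 wr=1: RD_PORT; after: ALU=3 MUL=0 MEM=1 BR=1, R=0, W=3
[3] ALU needs rd=2 wr=1: RD_PORT; after: ALU=3 MUL=0 MEM=1 BR=1, R=0, W=3
[4] MUL needs rd=2 wr=1: FU; after: ALU=3 MUL=0 MEM=1 BR=1, R=0, W=3
[5] BR needs rd=2 wr=0: RD_PORT; after: ALU=3 MUL=0 MEM=1 BR=1, R=0, W=3
[6] ALU needs rd=2 wr=1: RD_PORT; after: ALU=3 MUL=0 MEM=1 BR=1, R=0, W=3
[7] ALU needs rd=2 wr=1: RD_PORT; after: ALU=3 MUL=0 MEM=1 BR=1, R=0, W=3

reason(slot 6) = RD_PORT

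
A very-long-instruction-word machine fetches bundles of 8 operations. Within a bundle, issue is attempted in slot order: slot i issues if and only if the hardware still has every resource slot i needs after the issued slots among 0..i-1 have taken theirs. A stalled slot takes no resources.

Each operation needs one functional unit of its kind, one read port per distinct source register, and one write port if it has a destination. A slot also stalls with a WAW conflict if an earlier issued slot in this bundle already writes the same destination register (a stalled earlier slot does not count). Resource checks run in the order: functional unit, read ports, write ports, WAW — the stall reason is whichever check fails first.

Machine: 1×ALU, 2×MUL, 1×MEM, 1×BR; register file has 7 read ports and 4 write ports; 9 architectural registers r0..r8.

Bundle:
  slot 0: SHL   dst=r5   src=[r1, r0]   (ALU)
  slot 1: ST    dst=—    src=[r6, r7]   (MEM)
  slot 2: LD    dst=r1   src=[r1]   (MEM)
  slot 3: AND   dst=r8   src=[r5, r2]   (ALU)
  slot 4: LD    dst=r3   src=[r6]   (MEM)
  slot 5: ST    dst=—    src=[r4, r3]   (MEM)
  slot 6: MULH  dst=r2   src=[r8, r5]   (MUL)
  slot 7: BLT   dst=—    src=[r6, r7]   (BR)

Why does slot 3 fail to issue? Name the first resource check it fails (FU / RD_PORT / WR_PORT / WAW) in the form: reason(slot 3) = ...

(0) want 1×ALU +2rd +1wr — yes → AL0|MU2|ME1|BR1|rd5|wr3
(1) want 1×MEM +2rd +0wr — yes → AL0|MU2|ME0|BR1|rd3|wr3
(2) want 1×MEM +1rd +1wr — FU → AL0|MU2|ME0|BR1|rd3|wr3
(3) want 1×ALU +2rd +1wr — FU → AL0|MU2|ME0|BR1|rd3|wr3
(4) want 1×MEM +1rd +1wr — FU → AL0|MU2|ME0|BR1|rd3|wr3
(5) want 1×MEM +2rd +0wr — FU → AL0|MU2|ME0|BR1|rd3|wr3
(6) want 1×MUL +2rd +1wr — yes → AL0|MU1|ME0|BR1|rd1|wr2
(7) want 1×BR +2rd +0wr — RD_PORT → AL0|MU1|ME0|BR1|rd1|wr2

reason(slot 3) = FU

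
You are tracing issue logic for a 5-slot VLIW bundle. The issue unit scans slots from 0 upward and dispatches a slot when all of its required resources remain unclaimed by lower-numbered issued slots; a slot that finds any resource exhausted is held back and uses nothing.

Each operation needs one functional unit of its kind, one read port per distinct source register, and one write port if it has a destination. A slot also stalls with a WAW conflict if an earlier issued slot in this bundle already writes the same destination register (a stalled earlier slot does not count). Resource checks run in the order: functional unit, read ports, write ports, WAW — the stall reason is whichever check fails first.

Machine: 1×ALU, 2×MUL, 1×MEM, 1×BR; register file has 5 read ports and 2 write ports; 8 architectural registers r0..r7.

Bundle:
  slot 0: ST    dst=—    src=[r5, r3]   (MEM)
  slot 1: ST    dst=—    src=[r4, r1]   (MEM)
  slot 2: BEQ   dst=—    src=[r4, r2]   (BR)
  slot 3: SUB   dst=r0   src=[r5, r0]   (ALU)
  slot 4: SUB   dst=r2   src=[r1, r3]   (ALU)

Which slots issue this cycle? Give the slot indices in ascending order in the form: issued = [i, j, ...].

slot 0 (MEM): ISSUE — free A1,Mu2,Ld0,B1 rp3 wp2
slot 1 (MEM): stall FU — free A1,Mu2,Ld0,B1 rp3 wp2
slot 2 (BR): ISSUE — free A1,Mu2,Ld0,B0 rp1 wp2
slot 3 (ALU): stall RD_PORT — free A1,Mu2,Ld0,B0 rp1 wp2
slot 4 (ALU): stall RD_PORT — free A1,Mu2,Ld0,B0 rp1 wp2

issued = [0, 2]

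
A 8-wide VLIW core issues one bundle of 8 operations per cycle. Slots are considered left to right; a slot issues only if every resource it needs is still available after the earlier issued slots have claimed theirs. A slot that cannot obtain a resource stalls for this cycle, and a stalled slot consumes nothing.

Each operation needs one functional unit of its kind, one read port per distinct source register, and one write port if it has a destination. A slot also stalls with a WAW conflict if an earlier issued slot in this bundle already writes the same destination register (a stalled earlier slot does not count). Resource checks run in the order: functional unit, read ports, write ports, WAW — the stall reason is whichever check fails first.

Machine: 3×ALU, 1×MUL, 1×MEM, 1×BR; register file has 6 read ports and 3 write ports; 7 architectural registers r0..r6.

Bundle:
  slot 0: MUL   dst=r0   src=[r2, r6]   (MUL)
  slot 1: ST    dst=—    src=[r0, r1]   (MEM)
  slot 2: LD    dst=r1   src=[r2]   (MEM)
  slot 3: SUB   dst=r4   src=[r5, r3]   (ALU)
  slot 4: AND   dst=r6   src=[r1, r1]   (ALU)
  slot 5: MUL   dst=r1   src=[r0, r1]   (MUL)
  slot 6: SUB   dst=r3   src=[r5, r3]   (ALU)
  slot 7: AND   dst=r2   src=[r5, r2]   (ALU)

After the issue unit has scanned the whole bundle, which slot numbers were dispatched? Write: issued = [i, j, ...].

issued = [0, 1, 3]

[0] MUL needs rd=2 wr=1: ok; after: ALU=3 MUL=0 MEM=1 BR=1, R=4, W=2
[1] MEM needs rd=2 wr=0: ok; after: ALU=3 MUL=0 MEM=0 BR=1, R=2, W=2
[2] MEM needs rd=1 wr=1: FU; after: ALU=3 MUL=0 MEM=0 BR=1, R=2, W=2
[3] ALU needs rd=2 wr=1: ok; after: ALU=2 MUL=0 MEM=0 BR=1, R=0, W=1
[4] ALU needs rd=1 wr=1: RD_PORT; after: ALU=2 MUL=0 MEM=0 BR=1, R=0, W=1
[5] MUL needs rd=2 wr=1: FU; after: ALU=2 MUL=0 MEM=0 BR=1, R=0, W=1
[6] ALU needs rd=2 wr=1: RD_PORT; after: ALU=2 MUL=0 MEM=0 BR=1, R=0, W=1
[7] ALU needs rd=2 wr=1: RD_PORT; after: ALU=2 MUL=0 MEM=0 BR=1, R=0, W=1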